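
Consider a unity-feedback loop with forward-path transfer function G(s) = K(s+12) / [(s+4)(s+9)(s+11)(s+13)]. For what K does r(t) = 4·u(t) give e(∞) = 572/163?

60

The open loop has no poles at the origin → type 0 system.
K_p = lim_{s→0} G(s) = K·12 / (4·9·11·13) = (1/429)·K.
e_ss = 4/(1 + K_p) = 572/163 ⇒ 1 + (1/429)·K = 163/143 ⇒ K = 60.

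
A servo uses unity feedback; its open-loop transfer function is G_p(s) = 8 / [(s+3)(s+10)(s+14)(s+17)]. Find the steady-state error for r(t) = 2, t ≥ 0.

3570/1787

System type = 0 (no poles at s=0).
K_p = lim_{s→0} G_p(s) = 8 / (3·10·14·17) = 2/1785.
e_ss = 2/(1 + K_p) = 2/(1787/1785) = 3570/1787.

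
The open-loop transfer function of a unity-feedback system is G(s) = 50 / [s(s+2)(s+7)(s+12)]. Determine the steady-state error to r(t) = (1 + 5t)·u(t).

16.8

One free integrator in G(s): this is a type 1 system. Treating each term separately:
  • 1: tracked with zero error.
  • 5t: e_ss = 5/K_v with K_v=25/84 → 16.8.
Total e_ss = 16.8.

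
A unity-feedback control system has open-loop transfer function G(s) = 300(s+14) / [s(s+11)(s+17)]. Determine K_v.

G(s) has one factor of s in the denominator, so the system is type 1.
K_v = lim_{s→0} s·G(s) = 300·14 / (11·17) = 4200/187.

4200/187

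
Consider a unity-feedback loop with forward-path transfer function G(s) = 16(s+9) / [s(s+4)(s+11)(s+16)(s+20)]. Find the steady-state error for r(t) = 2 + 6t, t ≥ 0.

G(s) has one factor of s in the denominator, so the system is type 1. Treating each term separately:
  • 2: tracked with zero error.
  • 6t: e_ss = 6/K_v with K_v=9/880 → 1760/3.
Total e_ss = 1760/3.

1760/3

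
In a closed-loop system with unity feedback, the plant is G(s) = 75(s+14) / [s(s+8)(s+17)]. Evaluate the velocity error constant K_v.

One free integrator in G(s): this is a type 1 system.
K_v = lim_{s→0} s·G(s) = 75·14 / (8·17) = 525/68.

525/68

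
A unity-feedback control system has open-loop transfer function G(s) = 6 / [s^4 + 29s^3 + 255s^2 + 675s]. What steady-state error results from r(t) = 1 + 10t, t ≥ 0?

1125

The denominator has no term below 675s — 1 pole at s=0, type 1. By superposition:
  • 1: tracked with zero error.
  • 10t: e_ss = 10/K_v with K_v=2/225 → 1125.
Total e_ss = 1125.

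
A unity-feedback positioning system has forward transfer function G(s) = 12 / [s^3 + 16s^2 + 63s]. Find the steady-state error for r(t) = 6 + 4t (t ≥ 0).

The denominator has no term below 63s — 1 pole at s=0, type 1. Taking each input component in turn:
  • 6: tracked with zero error.
  • 4t: e_ss = 4/K_v with K_v=4/21 → 21.
Total e_ss = 21.

21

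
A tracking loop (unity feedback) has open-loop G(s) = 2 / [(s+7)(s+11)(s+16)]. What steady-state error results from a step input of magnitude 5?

3080/617

System type = 0 (no poles at s=0).
K_p = lim_{s→0} G(s) = 2 / (7·11·16) = 1/616.
e_ss = 5/(1 + K_p) = 5/(617/616) = 3080/617.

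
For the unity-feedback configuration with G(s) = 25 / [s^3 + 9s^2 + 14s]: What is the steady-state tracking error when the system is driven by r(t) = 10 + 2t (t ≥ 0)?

The denominator has no term below 14s — 1 pole at s=0, type 1. Treating each term separately:
  • 10: tracked with zero error.
  • 2t: e_ss = 2/K_v with K_v=25/14 → 1.12.
Total e_ss = 1.12.

1.12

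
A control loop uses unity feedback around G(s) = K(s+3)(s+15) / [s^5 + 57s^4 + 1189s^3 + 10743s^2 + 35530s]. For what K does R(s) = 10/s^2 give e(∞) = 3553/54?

120

Lowest-order denominator term is 35530s, so the open loop has 1 pole at the origin → type 1 system.
K_v = lim_{s→0} s·G(s) = K·3·15 / 35530 = (9/7106)·K.
e_ss = 10/K_v = 3553/54 ⇒ K_v = 540/3553 ⇒ K = (540/3553)/(9/7106) = 120.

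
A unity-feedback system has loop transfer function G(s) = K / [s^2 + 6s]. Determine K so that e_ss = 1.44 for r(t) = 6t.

25

The denominator has no term below 6s — 1 pole at s=0, type 1.
K_v = lim_{s→0} s·G(s) = K / 6 = (1/6)·K.
e_ss = 6/K_v = 1.44 ⇒ K_v = 25/6 ⇒ K = (25/6)/(1/6) = 25.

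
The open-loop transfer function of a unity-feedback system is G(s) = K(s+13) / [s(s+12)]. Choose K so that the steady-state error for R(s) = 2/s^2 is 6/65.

20

The open loop has one pole at the origin → type 1 system.
K_v = lim_{s→0} s·G(s) = K·13 / (12) = (13/12)·K.
e_ss = 2/K_v = 6/65 ⇒ K_v = 65/3 ⇒ K = (65/3)/(13/12) = 20.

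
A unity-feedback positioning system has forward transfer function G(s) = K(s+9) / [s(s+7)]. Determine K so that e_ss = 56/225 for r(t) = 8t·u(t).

G(s) has one factor of s in the denominator, so the system is type 1.
K_v = lim_{s→0} s·G(s) = K·9 / (7) = (9/7)·K.
e_ss = 8/K_v = 56/225 ⇒ K_v = 225/7 ⇒ K = (225/7)/(9/7) = 25.

25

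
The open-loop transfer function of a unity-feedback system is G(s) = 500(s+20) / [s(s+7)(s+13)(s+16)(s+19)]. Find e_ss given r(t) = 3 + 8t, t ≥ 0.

One free integrator in G(s): this is a type 1 system. By superposition:
  • 3: tracked with zero error.
  • 8t: e_ss = 8/K_v with K_v=625/1729 → 22.1312.
Total e_ss = 22.1312.

22.1312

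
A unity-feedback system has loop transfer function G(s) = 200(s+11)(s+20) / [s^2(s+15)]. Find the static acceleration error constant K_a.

The open loop has two poles at the origin → type 2 system.
K_a = lim_{s→0} s^2·G(s) = 200·11·20 / (15) = 8800/3.

8800/3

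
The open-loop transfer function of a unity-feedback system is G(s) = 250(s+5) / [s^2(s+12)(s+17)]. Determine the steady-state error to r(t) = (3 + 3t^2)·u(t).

0.9792

G(s) has two factors of s in the denominator, so the system is type 2. Taking each input component in turn:
  • 3: tracked with zero error.
  • 3t^2: e_ss = 6/K_a with K_a=625/102 → 0.9792.
Total e_ss = 0.9792.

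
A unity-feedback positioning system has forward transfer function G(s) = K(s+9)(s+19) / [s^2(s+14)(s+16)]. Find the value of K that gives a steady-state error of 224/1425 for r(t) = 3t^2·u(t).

50

G(s) has two factors of s in the denominator, so the system is type 2.
K_a = lim_{s→0} s^2·G(s) = K·9·19 / (14·16) = (171/224)·K.
e_ss = 6/K_a = 224/1425 ⇒ K_a = 4275/112 ⇒ K = (4275/112)/(171/224) = 50.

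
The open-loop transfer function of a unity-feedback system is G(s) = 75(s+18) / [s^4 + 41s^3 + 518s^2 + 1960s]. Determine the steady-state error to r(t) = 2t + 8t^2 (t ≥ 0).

infinity

The denominator has no term below 1960s — 1 pole at s=0, type 1. By superposition:
  • 2t: e_ss = 2/K_v with K_v=135/196 → 392/135.
  • 8t^2: a type-1 system cannot track it, e_ss → ∞.
The unbounded component dominates.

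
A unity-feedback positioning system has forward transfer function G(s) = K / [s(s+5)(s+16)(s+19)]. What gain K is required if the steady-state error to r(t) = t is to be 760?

One free integrator in G(s): this is a type 1 system.
K_v = lim_{s→0} s·G(s) = K / (5·16·19) = (1/1520)·K.
e_ss = 1/K_v = 760 ⇒ K_v = 1/760 ⇒ K = (1/760)/(1/1520) = 2.

2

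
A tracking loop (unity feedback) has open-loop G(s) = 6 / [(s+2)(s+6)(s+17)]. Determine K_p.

The open loop has no poles at the origin → type 0 system.
K_p = lim_{s→0} G(s) = 6 / (2·6·17) = 1/34.

1/34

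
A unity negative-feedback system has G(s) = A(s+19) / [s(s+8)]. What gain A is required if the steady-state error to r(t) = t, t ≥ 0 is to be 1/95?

One free integrator in G(s): this is a type 1 system.
K_v = lim_{s→0} s·G(s) = A·19 / (8) = 2.375·A.
e_ss = 1/K_v = 1/95 ⇒ K_v = 95 ⇒ A = 95/2.375 = 40.

40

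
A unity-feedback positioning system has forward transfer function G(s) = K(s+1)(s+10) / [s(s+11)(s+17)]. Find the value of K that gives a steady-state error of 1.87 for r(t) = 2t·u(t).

20

System type = 1 (one pole at s=0).
K_v = lim_{s→0} s·G(s) = K·1·10 / (11·17) = (10/187)·K.
e_ss = 2/K_v = 1.87 ⇒ K_v = 200/187 ⇒ K = (200/187)/(10/187) = 20.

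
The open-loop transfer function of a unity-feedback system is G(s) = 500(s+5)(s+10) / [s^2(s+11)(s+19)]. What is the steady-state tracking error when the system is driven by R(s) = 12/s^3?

The open loop has two poles at the origin → type 2 system.
K_a = lim_{s→0} s^2·G(s) = 500·5·10 / (11·19) = 25000/209.
r(t) = 6t^2 gives R(s) = 12/s^3.
e_ss = 12/K_a = 12/(25000/209) = 627/6250.

627/6250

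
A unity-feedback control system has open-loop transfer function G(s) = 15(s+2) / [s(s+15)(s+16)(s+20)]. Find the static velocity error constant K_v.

System type = 1 (one pole at s=0).
K_v = lim_{s→0} s·G(s) = 15·2 / (15·16·20) = 1/160.

1/160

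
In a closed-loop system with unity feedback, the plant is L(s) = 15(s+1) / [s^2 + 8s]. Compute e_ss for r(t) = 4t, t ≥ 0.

Lowest-order denominator term is 8s, so the open loop has 1 pole at the origin → type 1 system.
K_v = lim_{s→0} s·L(s) = 15·1 / 8 = 1.875.
e_ss = 4/K_v = 4/1.875 = 32/15.

32/15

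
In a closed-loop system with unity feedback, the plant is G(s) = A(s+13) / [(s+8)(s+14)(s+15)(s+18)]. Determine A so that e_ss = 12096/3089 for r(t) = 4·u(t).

System type = 0 (no poles at s=0).
K_p = lim_{s→0} G(s) = A·13 / (8·14·15·18) = (13/30240)·A.
e_ss = 4/(1 + K_p) = 12096/3089 ⇒ 1 + (13/30240)·A = 3089/3024 ⇒ A = 50.

50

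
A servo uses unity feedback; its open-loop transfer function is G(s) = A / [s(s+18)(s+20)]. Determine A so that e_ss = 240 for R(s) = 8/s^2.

One free integrator in G(s): this is a type 1 system.
K_v = lim_{s→0} s·G(s) = A / (18·20) = (1/360)·A.
e_ss = 8/K_v = 240 ⇒ K_v = 1/30 ⇒ A = (1/30)/(1/360) = 12.

12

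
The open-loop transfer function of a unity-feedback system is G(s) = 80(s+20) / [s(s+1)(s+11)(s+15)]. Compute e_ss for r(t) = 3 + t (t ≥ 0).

The open loop has one pole at the origin → type 1 system. Taking each input component in turn:
  • 3: tracked with zero error.
  • t: e_ss = 1/K_v with K_v=320/33 → 33/320.
Total e_ss = 33/320.

33/320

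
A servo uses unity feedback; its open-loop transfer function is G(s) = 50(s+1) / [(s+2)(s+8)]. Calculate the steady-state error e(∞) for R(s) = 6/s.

16/11

System type = 0 (no poles at s=0).
K_p = lim_{s→0} G(s) = 50·1 / (2·8) = 3.125.
e_ss = 6/(1 + K_p) = 6/4.125 = 16/11.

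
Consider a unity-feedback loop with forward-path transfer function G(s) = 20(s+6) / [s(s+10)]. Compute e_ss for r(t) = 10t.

5/6

One free integrator in G(s): this is a type 1 system.
K_v = lim_{s→0} s·G(s) = 20·6 / (10) = 12.
e_ss = 10/K_v = 10/12 = 5/6.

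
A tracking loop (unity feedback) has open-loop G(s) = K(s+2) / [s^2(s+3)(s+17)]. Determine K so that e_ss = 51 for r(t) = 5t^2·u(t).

5

Two free integrators in G(s): this is a type 2 system.
K_a = lim_{s→0} s^2·G(s) = K·2 / (3·17) = (2/51)·K.
e_ss = 10/K_a = 51 ⇒ K_a = 10/51 ⇒ K = (10/51)/(2/51) = 5.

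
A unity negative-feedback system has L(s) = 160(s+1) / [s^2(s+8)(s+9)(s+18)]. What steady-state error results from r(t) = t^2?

16.2

The open loop has two poles at the origin → type 2 system.
K_a = lim_{s→0} s^2·L(s) = 160·1 / (8·9·18) = 10/81.
r(t) = t^2 gives R(s) = 2/s^3.
e_ss = 2/K_a = 2/(10/81) = 16.2.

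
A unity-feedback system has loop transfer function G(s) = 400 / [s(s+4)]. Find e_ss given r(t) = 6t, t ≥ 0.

0.06

The open loop has one pole at the origin → type 1 system.
K_v = lim_{s→0} s·G(s) = 400 / (4) = 100.
e_ss = 6/K_v = 6/100 = 0.06.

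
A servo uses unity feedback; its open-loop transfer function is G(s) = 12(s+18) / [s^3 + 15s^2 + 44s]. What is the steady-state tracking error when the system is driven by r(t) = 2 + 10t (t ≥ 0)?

55/27

Factoring s from the denominator leaves a polynomial with constant term 44, so the system is type 1. By superposition:
  • 2: tracked with zero error.
  • 10t: e_ss = 10/K_v with K_v=54/11 → 55/27.
Total e_ss = 55/27.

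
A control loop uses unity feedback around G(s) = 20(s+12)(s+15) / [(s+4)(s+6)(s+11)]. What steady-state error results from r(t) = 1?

11/161

The open loop has no poles at the origin → type 0 system.
K_p = lim_{s→0} G(s) = 20·12·15 / (4·6·11) = 150/11.
e_ss = 1/(1 + K_p) = 1/(161/11) = 11/161.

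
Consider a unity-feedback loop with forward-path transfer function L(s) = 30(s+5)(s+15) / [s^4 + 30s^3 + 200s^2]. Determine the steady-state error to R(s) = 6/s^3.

8/15

The denominator has no term below 200s^2 — 2 poles at s=0, type 2.
K_a = lim_{s→0} s^2·L(s) = 30·5·15 / 200 = 11.25.
r(t) = 3t^2 gives R(s) = 6/s^3.
e_ss = 6/K_a = 6/11.25 = 8/15.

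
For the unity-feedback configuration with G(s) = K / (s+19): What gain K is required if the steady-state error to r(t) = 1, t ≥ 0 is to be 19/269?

250

No free integrators in G(s): this is a type 0 system.
K_p = lim_{s→0} G(s) = K / (19) = (1/19)·K.
e_ss = 1/(1 + K_p) = 19/269 ⇒ 1 + (1/19)·K = 269/19 ⇒ K = 250.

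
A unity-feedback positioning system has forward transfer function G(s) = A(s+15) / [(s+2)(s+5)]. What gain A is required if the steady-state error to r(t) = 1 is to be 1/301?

200

G(s) has no factors of s in the denominator, so the system is type 0.
K_p = lim_{s→0} G(s) = A·15 / (2·5) = 1.5·A.
e_ss = 1/(1 + K_p) = 1/301 ⇒ 1 + 1.5·A = 301 ⇒ A = 200.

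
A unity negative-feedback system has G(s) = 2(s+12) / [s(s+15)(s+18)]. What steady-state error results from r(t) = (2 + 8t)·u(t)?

90

System type = 1 (one pole at s=0). Taking each input component in turn:
  • 2: tracked with zero error.
  • 8t: e_ss = 8/K_v with K_v=4/45 → 90.
Total e_ss = 90.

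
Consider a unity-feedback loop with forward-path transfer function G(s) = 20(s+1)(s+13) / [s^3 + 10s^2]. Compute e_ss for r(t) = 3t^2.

Lowest-order denominator term is 10s^2, so the open loop has 2 poles at the origin → type 2 system.
K_a = lim_{s→0} s^2·G(s) = 20·1·13 / 10 = 26.
r(t) = 3t^2 gives R(s) = 6/s^3.
e_ss = 6/K_a = 6/26 = 3/13.

3/13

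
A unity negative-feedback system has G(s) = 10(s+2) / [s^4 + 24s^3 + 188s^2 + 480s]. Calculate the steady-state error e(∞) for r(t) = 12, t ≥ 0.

Factoring s from the denominator leaves a polynomial with constant term 480, so the system is type 1.
K_p = ∞ for a type-1 system; e_ss to a step is zero.

0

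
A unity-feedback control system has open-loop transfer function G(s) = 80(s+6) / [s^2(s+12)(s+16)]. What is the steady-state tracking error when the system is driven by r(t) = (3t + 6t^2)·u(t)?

4.8

G(s) has two factors of s in the denominator, so the system is type 2. Taking each input component in turn:
  • 3t: tracked with zero error.
  • 6t^2: e_ss = 12/K_a with K_a=2.5 → 4.8.
Total e_ss = 4.8.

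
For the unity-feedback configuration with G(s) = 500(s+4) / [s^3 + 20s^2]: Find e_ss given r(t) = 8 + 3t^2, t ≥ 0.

0.06

The denominator has no term below 20s^2 — 2 poles at s=0, type 2. Taking each input component in turn:
  • 8: tracked with zero error.
  • 3t^2: e_ss = 6/K_a with K_a=100 → 0.06.
Total e_ss = 0.06.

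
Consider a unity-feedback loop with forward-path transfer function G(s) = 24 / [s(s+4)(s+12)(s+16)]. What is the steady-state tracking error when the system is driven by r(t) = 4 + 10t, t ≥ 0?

320

The open loop has one pole at the origin → type 1 system. Treating each term separately:
  • 4: tracked with zero error.
  • 10t: e_ss = 10/K_v with K_v=1/32 → 320.
Total e_ss = 320.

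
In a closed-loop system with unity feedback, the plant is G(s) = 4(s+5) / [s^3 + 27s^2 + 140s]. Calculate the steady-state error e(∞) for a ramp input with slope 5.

Lowest-order denominator term is 140s, so the open loop has 1 pole at the origin → type 1 system.
K_v = lim_{s→0} s·G(s) = 4·5 / 140 = 1/7.
e_ss = 5/K_v = 5/(1/7) = 35.

35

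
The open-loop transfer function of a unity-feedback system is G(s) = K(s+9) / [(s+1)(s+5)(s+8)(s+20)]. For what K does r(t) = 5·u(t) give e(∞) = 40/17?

No free integrators in G(s): this is a type 0 system.
K_p = lim_{s→0} G(s) = K·9 / (1·5·8·20) = (9/800)·K.
e_ss = 5/(1 + K_p) = 40/17 ⇒ 1 + (9/800)·K = 2.125 ⇒ K = 100.

100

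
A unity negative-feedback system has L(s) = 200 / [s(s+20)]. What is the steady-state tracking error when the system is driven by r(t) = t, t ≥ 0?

One free integrator in L(s): this is a type 1 system.
K_v = lim_{s→0} s·L(s) = 200 / (20) = 10.
e_ss = 1/K_v = 1/10 = 0.1.

0.1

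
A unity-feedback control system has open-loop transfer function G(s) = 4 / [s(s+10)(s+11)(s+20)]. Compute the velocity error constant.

The open loop has one pole at the origin → type 1 system.
K_v = lim_{s→0} s·G(s) = 4 / (10·11·20) = 1/550.

1/550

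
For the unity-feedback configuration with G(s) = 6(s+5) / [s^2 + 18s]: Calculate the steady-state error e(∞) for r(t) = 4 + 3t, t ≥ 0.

Factoring s from the denominator leaves a polynomial with constant term 18, so the system is type 1. Taking each input component in turn:
  • 4: tracked with zero error.
  • 3t: e_ss = 3/K_v with K_v=5/3 → 1.8.
Total e_ss = 1.8.

1.8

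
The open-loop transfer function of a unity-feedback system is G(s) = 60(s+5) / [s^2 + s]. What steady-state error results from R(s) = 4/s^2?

The denominator has no term below s — 1 pole at s=0, type 1.
K_v = lim_{s→0} s·G(s) = 60·5 / 1 = 300.
e_ss = 4/K_v = 4/300 = 1/75.

1/75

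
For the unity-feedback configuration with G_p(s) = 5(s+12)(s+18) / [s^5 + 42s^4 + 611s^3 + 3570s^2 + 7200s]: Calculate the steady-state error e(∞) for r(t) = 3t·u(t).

20

Lowest-order denominator term is 7200s, so the open loop has 1 pole at the origin → type 1 system.
K_v = lim_{s→0} s·G_p(s) = 5·12·18 / 7200 = 0.15.
e_ss = 3/K_v = 3/0.15 = 20.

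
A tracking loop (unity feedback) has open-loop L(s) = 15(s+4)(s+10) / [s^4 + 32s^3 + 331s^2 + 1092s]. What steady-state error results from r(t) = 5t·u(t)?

9.1

Factoring s from the denominator leaves a polynomial with constant term 1092, so the system is type 1.
K_v = lim_{s→0} s·L(s) = 15·4·10 / 1092 = 50/91.
e_ss = 5/K_v = 5/(50/91) = 9.1.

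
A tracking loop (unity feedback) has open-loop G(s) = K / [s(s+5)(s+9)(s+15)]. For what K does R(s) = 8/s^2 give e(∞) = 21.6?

One free integrator in G(s): this is a type 1 system.
K_v = lim_{s→0} s·G(s) = K / (5·9·15) = (1/675)·K.
e_ss = 8/K_v = 21.6 ⇒ K_v = 10/27 ⇒ K = (10/27)/(1/675) = 250.

250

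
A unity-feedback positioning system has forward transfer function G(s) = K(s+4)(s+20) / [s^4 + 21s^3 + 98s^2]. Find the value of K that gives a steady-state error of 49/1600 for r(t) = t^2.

80

The denominator has no term below 98s^2 — 2 poles at s=0, type 2.
K_a = lim_{s→0} s^2·G(s) = K·4·20 / 98 = (40/49)·K.
e_ss = 2/K_a = 49/1600 ⇒ K_a = 3200/49 ⇒ K = (3200/49)/(40/49) = 80.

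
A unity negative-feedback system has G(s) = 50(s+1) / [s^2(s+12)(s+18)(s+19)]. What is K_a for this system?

System type = 2 (two poles at s=0).
K_a = lim_{s→0} s^2·G(s) = 50·1 / (12·18·19) = 25/2052.

25/2052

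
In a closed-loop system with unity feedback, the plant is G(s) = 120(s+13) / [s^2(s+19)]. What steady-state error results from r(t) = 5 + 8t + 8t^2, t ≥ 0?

G(s) has two factors of s in the denominator, so the system is type 2. Treating each term separately:
  • 5: tracked with zero error.
  • 8t: tracked with zero error.
  • 8t^2: e_ss = 16/K_a with K_a=1560/19 → 38/195.
Total e_ss = 38/195.

38/195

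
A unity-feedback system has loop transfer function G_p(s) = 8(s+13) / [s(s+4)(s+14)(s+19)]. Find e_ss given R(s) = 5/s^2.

665/13

System type = 1 (one pole at s=0).
K_v = lim_{s→0} s·G_p(s) = 8·13 / (4·14·19) = 13/133.
e_ss = 5/K_v = 5/(13/133) = 665/13.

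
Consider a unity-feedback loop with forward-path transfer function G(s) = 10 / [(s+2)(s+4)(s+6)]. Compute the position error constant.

G(s) has no factors of s in the denominator, so the system is type 0.
K_p = lim_{s→0} G(s) = 10 / (2·4·6) = 5/24.

5/24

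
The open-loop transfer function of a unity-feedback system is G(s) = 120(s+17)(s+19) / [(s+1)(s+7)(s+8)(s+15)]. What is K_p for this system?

323/7

No free integrators in G(s): this is a type 0 system.
K_p = lim_{s→0} G(s) = 120·17·19 / (1·7·8·15) = 323/7.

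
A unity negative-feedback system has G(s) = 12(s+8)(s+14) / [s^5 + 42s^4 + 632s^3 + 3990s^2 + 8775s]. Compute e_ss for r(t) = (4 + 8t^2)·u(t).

Factoring s from the denominator leaves a polynomial with constant term 8775, so the system is type 1. Treating each term separately:
  • 4: tracked with zero error.
  • 8t^2: a type-1 system cannot track it, e_ss → ∞.
The unbounded component dominates.

infinity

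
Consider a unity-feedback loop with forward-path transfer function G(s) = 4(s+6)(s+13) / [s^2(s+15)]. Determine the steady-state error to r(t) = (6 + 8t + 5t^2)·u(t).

25/52

Two free integrators in G(s): this is a type 2 system. Treating each term separately:
  • 6: tracked with zero error.
  • 8t: tracked with zero error.
  • 5t^2: e_ss = 10/K_a with K_a=20.8 → 25/52.
Total e_ss = 25/52.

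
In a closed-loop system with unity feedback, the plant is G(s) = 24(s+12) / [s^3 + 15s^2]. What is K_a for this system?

Factoring s^2 from the denominator leaves a polynomial with constant term 15, so the system is type 2.
K_a = lim_{s→0} s^2·G(s) = 24·12 / 15 = 19.2.

19.2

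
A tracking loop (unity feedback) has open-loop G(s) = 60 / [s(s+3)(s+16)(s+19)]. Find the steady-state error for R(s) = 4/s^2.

60.8

G(s) has one factor of s in the denominator, so the system is type 1.
K_v = lim_{s→0} s·G(s) = 60 / (3·16·19) = 5/76.
e_ss = 4/K_v = 4/(5/76) = 60.8.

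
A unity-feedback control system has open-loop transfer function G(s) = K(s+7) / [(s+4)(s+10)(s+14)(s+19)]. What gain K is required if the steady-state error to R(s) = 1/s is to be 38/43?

200

The open loop has no poles at the origin → type 0 system.
K_p = lim_{s→0} G(s) = K·7 / (4·10·14·19) = (1/1520)·K.
e_ss = 1/(1 + K_p) = 38/43 ⇒ 1 + (1/1520)·K = 43/38 ⇒ K = 200.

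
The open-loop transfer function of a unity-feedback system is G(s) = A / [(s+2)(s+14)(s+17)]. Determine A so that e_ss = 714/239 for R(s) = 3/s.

No free integrators in G(s): this is a type 0 system.
K_p = lim_{s→0} G(s) = A / (2·14·17) = (1/476)·A.
e_ss = 3/(1 + K_p) = 714/239 ⇒ 1 + (1/476)·A = 239/238 ⇒ A = 2.

2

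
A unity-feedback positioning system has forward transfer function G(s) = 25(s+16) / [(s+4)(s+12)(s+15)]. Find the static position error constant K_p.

5/9

G(s) has no factors of s in the denominator, so the system is type 0.
K_p = lim_{s→0} G(s) = 25·16 / (4·12·15) = 5/9.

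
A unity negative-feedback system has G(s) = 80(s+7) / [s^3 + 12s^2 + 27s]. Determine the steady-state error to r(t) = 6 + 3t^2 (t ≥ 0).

Factoring s from the denominator leaves a polynomial with constant term 27, so the system is type 1. By superposition:
  • 6: tracked with zero error.
  • 3t^2: a type-1 system cannot track it, e_ss → ∞.
The unbounded component dominates.

infinity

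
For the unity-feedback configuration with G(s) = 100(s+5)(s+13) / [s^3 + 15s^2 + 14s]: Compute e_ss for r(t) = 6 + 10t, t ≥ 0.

Lowest-order denominator term is 14s, so the open loop has 1 pole at the origin → type 1 system. Treating each term separately:
  • 6: tracked with zero error.
  • 10t: e_ss = 10/K_v with K_v=3250/7 → 7/325.
Total e_ss = 7/325.

7/325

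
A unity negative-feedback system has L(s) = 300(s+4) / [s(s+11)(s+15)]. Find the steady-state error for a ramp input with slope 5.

System type = 1 (one pole at s=0).
K_v = lim_{s→0} s·L(s) = 300·4 / (11·15) = 80/11.
e_ss = 5/K_v = 5/(80/11) = 0.6875.

0.6875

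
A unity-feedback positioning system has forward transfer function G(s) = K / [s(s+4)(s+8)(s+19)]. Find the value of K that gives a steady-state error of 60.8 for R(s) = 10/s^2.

100

G(s) has one factor of s in the denominator, so the system is type 1.
K_v = lim_{s→0} s·G(s) = K / (4·8·19) = (1/608)·K.
e_ss = 10/K_v = 60.8 ⇒ K_v = 25/152 ⇒ K = (25/152)/(1/608) = 100.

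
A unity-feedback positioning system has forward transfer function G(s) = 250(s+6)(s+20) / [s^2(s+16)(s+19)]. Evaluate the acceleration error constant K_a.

Two free integrators in G(s): this is a type 2 system.
K_a = lim_{s→0} s^2·G(s) = 250·6·20 / (16·19) = 1875/19.

1875/19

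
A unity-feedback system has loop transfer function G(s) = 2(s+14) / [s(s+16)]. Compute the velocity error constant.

The open loop has one pole at the origin → type 1 system.
K_v = lim_{s→0} s·G(s) = 2·14 / (16) = 1.75.

1.75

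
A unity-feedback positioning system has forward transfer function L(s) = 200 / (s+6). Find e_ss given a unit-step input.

3/103

System type = 0 (no poles at s=0).
K_p = lim_{s→0} L(s) = 200 / (6) = 100/3.
e_ss = 1/(1 + K_p) = 1/(103/3) = 3/103.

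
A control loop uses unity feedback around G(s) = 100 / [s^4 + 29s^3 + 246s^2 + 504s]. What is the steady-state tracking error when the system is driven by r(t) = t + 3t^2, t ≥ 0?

infinity

Factoring s from the denominator leaves a polynomial with constant term 504, so the system is type 1. Taking each input component in turn:
  • t: e_ss = 1/K_v with K_v=25/126 → 5.04.
  • 3t^2: a type-1 system cannot track it, e_ss → ∞.
The unbounded component dominates.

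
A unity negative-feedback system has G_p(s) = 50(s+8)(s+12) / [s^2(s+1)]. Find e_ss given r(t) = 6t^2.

G_p(s) has two factors of s in the denominator, so the system is type 2.
K_a = lim_{s→0} s^2·G_p(s) = 50·8·12 / (1) = 4800.
r(t) = 6t^2 gives R(s) = 12/s^3.
e_ss = 12/K_a = 12/4800 = 0.0025.

0.0025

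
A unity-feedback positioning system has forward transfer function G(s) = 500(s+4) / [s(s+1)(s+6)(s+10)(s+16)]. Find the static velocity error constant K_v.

The open loop has one pole at the origin → type 1 system.
K_v = lim_{s→0} s·G(s) = 500·4 / (1·6·10·16) = 25/12.

25/12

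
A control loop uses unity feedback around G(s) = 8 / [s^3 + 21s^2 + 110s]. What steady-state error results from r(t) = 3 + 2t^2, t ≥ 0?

The denominator has no term below 110s — 1 pole at s=0, type 1. Taking each input component in turn:
  • 3: tracked with zero error.
  • 2t^2: a type-1 system cannot track it, e_ss → ∞.
The unbounded component dominates.

infinity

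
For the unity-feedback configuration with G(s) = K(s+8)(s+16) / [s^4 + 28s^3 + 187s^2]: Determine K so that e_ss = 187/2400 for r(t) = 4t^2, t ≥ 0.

The denominator has no term below 187s^2 — 2 poles at s=0, type 2.
K_a = lim_{s→0} s^2·G(s) = K·8·16 / 187 = (128/187)·K.
e_ss = 8/K_a = 187/2400 ⇒ K_a = 19200/187 ⇒ K = (19200/187)/(128/187) = 150.

150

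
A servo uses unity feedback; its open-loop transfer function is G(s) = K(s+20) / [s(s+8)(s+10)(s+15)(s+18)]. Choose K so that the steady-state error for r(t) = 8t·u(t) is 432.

G(s) has one factor of s in the denominator, so the system is type 1.
K_v = lim_{s→0} s·G(s) = K·20 / (8·10·15·18) = (1/1080)·K.
e_ss = 8/K_v = 432 ⇒ K_v = 1/54 ⇒ K = (1/54)/(1/1080) = 20.

20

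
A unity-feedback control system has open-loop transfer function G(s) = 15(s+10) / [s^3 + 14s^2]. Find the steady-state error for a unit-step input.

The denominator has no term below 14s^2 — 2 poles at s=0, type 2.
K_p = ∞ for a type-2 system; e_ss to a step is zero.

0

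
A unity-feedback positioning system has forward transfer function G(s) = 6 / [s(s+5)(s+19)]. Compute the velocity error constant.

System type = 1 (one pole at s=0).
K_v = lim_{s→0} s·G(s) = 6 / (5·19) = 6/95.

6/95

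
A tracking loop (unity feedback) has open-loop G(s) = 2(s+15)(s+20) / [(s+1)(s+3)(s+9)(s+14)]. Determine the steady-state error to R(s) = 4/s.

252/163

G(s) has no factors of s in the denominator, so the system is type 0.
K_p = lim_{s→0} G(s) = 2·15·20 / (1·3·9·14) = 100/63.
e_ss = 4/(1 + K_p) = 4/(163/63) = 252/163.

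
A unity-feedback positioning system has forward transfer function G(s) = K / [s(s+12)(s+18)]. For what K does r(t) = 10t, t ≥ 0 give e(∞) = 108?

The open loop has one pole at the origin → type 1 system.
K_v = lim_{s→0} s·G(s) = K / (12·18) = (1/216)·K.
e_ss = 10/K_v = 108 ⇒ K_v = 5/54 ⇒ K = (5/54)/(1/216) = 20.

20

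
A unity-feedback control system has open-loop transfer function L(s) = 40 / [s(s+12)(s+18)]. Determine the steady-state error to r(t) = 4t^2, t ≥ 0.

infinity

L(s) has one factor of s in the denominator, so the system is type 1.
K_a = lim_{s→0} s^2·L(s) = 0; the steady-state error to this parabolic input grows without bound.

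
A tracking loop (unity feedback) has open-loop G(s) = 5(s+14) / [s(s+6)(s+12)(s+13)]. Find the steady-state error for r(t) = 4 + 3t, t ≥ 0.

One free integrator in G(s): this is a type 1 system. By superposition:
  • 4: tracked with zero error.
  • 3t: e_ss = 3/K_v with K_v=35/468 → 1404/35.
Total e_ss = 1404/35.

1404/35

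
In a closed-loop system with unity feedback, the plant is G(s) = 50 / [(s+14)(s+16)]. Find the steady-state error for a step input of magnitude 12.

1344/137

The open loop has no poles at the origin → type 0 system.
K_p = lim_{s→0} G(s) = 50 / (14·16) = 25/112.
e_ss = 12/(1 + K_p) = 12/(137/112) = 1344/137.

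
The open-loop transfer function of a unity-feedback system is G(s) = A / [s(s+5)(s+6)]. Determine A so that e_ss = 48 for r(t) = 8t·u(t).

5

One free integrator in G(s): this is a type 1 system.
K_v = lim_{s→0} s·G(s) = A / (5·6) = (1/30)·A.
e_ss = 8/K_v = 48 ⇒ K_v = 1/6 ⇒ A = (1/6)/(1/30) = 5.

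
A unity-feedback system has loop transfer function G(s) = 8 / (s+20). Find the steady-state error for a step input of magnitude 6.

The open loop has no poles at the origin → type 0 system.
K_p = lim_{s→0} G(s) = 8 / (20) = 0.4.
e_ss = 6/(1 + K_p) = 6/1.4 = 30/7.

30/7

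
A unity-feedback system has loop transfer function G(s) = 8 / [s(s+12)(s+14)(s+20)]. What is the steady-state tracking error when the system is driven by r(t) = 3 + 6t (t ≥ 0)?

2520

The open loop has one pole at the origin → type 1 system. By superposition:
  • 3: tracked with zero error.
  • 6t: e_ss = 6/K_v with K_v=1/420 → 2520.
Total e_ss = 2520.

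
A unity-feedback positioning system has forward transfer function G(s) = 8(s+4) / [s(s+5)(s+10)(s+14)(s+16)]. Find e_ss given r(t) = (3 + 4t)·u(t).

1400

One free integrator in G(s): this is a type 1 system. Taking each input component in turn:
  • 3: tracked with zero error.
  • 4t: e_ss = 4/K_v with K_v=1/350 → 1400.
Total e_ss = 1400.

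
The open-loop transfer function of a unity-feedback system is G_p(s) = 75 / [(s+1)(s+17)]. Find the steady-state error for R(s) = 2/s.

System type = 0 (no poles at s=0).
K_p = lim_{s→0} G_p(s) = 75 / (1·17) = 75/17.
e_ss = 2/(1 + K_p) = 2/(92/17) = 17/46.

17/46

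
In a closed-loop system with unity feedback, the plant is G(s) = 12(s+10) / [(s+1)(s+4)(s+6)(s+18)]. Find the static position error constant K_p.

5/18

System type = 0 (no poles at s=0).
K_p = lim_{s→0} G(s) = 12·10 / (1·4·6·18) = 5/18.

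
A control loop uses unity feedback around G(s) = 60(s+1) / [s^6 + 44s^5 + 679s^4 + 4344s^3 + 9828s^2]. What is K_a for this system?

The denominator has no term below 9828s^2 — 2 poles at s=0, type 2.
K_a = lim_{s→0} s^2·G(s) = 60·1 / 9828 = 5/819.

5/819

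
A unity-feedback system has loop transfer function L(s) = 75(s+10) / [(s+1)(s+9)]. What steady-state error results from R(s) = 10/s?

The open loop has no poles at the origin → type 0 system.
K_p = lim_{s→0} L(s) = 75·10 / (1·9) = 250/3.
e_ss = 10/(1 + K_p) = 10/(253/3) = 30/253.

30/253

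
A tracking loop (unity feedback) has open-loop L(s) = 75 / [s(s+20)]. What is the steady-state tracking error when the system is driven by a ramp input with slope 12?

3.2

System type = 1 (one pole at s=0).
K_v = lim_{s→0} s·L(s) = 75 / (20) = 3.75.
e_ss = 12/K_v = 12/3.75 = 3.2.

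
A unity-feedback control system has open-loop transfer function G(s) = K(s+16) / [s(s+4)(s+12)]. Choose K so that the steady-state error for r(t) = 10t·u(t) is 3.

G(s) has one factor of s in the denominator, so the system is type 1.
K_v = lim_{s→0} s·G(s) = K·16 / (4·12) = (1/3)·K.
e_ss = 10/K_v = 3 ⇒ K_v = 10/3 ⇒ K = (10/3)/(1/3) = 10.

10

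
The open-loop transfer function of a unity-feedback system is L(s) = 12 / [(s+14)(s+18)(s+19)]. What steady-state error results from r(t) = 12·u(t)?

11.97

The open loop has no poles at the origin → type 0 system.
K_p = lim_{s→0} L(s) = 12 / (14·18·19) = 1/399.
e_ss = 12/(1 + K_p) = 12/(400/399) = 11.97.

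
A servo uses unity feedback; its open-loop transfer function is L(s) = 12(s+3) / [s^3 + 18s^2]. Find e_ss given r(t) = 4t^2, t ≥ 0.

4

Lowest-order denominator term is 18s^2, so the open loop has 2 poles at the origin → type 2 system.
K_a = lim_{s→0} s^2·L(s) = 12·3 / 18 = 2.
r(t) = 4t^2 gives R(s) = 8/s^3.
e_ss = 8/K_a = 8/2 = 4.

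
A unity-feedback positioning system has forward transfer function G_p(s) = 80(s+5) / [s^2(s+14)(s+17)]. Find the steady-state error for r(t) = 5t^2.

5.95

System type = 2 (two poles at s=0).
K_a = lim_{s→0} s^2·G_p(s) = 80·5 / (14·17) = 200/119.
r(t) = 5t^2 gives R(s) = 10/s^3.
e_ss = 10/K_a = 10/(200/119) = 5.95.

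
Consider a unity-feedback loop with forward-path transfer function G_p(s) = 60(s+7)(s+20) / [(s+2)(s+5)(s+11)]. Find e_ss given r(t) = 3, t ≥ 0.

33/851

The open loop has no poles at the origin → type 0 system.
K_p = lim_{s→0} G_p(s) = 60·7·20 / (2·5·11) = 840/11.
e_ss = 3/(1 + K_p) = 3/(851/11) = 33/851.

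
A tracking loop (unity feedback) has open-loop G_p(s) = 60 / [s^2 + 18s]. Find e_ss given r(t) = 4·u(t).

Lowest-order denominator term is 18s, so the open loop has 1 pole at the origin → type 1 system.
A type-1 system has K_p = ∞, so it tracks a step input with zero steady-state error.

0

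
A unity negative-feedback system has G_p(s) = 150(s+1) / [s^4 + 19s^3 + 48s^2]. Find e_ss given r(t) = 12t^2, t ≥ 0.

7.68

Factoring s^2 from the denominator leaves a polynomial with constant term 48, so the system is type 2.
K_a = lim_{s→0} s^2·G_p(s) = 150·1 / 48 = 3.125.
r(t) = 12t^2 gives R(s) = 24/s^3.
e_ss = 24/K_a = 24/3.125 = 7.68.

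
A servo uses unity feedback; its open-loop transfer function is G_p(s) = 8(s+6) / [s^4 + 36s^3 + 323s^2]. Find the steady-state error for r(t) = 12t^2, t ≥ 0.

The denominator has no term below 323s^2 — 2 poles at s=0, type 2.
K_a = lim_{s→0} s^2·G_p(s) = 8·6 / 323 = 48/323.
r(t) = 12t^2 gives R(s) = 24/s^3.
e_ss = 24/K_a = 24/(48/323) = 161.5.

161.5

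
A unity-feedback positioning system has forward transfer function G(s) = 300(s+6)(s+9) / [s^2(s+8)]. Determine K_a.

2025

System type = 2 (two poles at s=0).
K_a = lim_{s→0} s^2·G(s) = 300·6·9 / (8) = 2025.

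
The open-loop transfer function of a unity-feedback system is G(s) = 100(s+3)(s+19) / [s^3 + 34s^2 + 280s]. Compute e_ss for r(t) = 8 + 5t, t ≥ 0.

14/57

Factoring s from the denominator leaves a polynomial with constant term 280, so the system is type 1. Taking each input component in turn:
  • 8: tracked with zero error.
  • 5t: e_ss = 5/K_v with K_v=285/14 → 14/57.
Total e_ss = 14/57.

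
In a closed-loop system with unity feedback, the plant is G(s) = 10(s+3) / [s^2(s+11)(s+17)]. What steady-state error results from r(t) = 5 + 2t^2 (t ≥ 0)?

374/15

System type = 2 (two poles at s=0). Treating each term separately:
  • 5: tracked with zero error.
  • 2t^2: e_ss = 4/K_a with K_a=30/187 → 374/15.
Total e_ss = 374/15.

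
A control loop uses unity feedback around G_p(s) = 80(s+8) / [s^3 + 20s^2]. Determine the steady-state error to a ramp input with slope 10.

0

The denominator has no term below 20s^2 — 2 poles at s=0, type 2.
A type-2 system has K_v = ∞, so it tracks a ramp input with zero steady-state error.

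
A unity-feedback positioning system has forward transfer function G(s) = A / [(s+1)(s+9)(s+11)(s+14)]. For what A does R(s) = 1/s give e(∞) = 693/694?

The open loop has no poles at the origin → type 0 system.
K_p = lim_{s→0} G(s) = A / (1·9·11·14) = (1/1386)·A.
e_ss = 1/(1 + K_p) = 693/694 ⇒ 1 + (1/1386)·A = 694/693 ⇒ A = 2.

2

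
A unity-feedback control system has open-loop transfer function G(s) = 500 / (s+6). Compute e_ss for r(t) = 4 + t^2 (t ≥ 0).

No free integrators in G(s): this is a type 0 system. Taking each input component in turn:
  • 4: e_ss = 4/(1+K_p) with K_p=250/3 → 12/253.
  • t^2: a type-0 system cannot track it, e_ss → ∞.
The unbounded component dominates.

infinity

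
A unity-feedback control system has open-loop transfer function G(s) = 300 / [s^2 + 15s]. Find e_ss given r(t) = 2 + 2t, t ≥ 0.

0.1

The denominator has no term below 15s — 1 pole at s=0, type 1. Taking each input component in turn:
  • 2: tracked with zero error.
  • 2t: e_ss = 2/K_v with K_v=20 → 0.1.
Total e_ss = 0.1.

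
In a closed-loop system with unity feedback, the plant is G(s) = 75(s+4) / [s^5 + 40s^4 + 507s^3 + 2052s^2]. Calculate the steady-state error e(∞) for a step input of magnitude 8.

Factoring s^2 from the denominator leaves a polynomial with constant term 2052, so the system is type 2.
K_p = ∞ for a type-2 system; e_ss to a step is zero.

0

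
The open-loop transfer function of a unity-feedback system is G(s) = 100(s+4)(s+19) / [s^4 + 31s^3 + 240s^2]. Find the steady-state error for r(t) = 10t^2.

12/19

Factoring s^2 from the denominator leaves a polynomial with constant term 240, so the system is type 2.
K_a = lim_{s→0} s^2·G(s) = 100·4·19 / 240 = 95/3.
r(t) = 10t^2 gives R(s) = 20/s^3.
e_ss = 20/K_a = 20/(95/3) = 12/19.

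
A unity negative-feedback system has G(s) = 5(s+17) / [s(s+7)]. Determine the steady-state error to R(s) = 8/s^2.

The open loop has one pole at the origin → type 1 system.
K_v = lim_{s→0} s·G(s) = 5·17 / (7) = 85/7.
e_ss = 8/K_v = 8/(85/7) = 56/85.

56/85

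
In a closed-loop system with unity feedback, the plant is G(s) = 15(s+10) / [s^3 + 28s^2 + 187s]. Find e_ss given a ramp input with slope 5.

The denominator has no term below 187s — 1 pole at s=0, type 1.
K_v = lim_{s→0} s·G(s) = 15·10 / 187 = 150/187.
e_ss = 5/K_v = 5/(150/187) = 187/30.

187/30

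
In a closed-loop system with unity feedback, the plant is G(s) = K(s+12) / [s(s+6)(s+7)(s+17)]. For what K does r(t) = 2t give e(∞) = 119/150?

G(s) has one factor of s in the denominator, so the system is type 1.
K_v = lim_{s→0} s·G(s) = K·12 / (6·7·17) = (2/119)·K.
e_ss = 2/K_v = 119/150 ⇒ K_v = 300/119 ⇒ K = (300/119)/(2/119) = 150.

150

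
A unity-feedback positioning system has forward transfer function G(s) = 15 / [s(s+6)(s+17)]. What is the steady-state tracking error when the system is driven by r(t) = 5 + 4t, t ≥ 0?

27.2

System type = 1 (one pole at s=0). By superposition:
  • 5: tracked with zero error.
  • 4t: e_ss = 4/K_v with K_v=5/34 → 27.2.
Total e_ss = 27.2.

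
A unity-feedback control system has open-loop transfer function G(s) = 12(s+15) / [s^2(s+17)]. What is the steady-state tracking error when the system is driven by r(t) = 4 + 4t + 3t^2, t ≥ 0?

The open loop has two poles at the origin → type 2 system. Treating each term separately:
  • 4: tracked with zero error.
  • 4t: tracked with zero error.
  • 3t^2: e_ss = 6/K_a with K_a=180/17 → 17/30.
Total e_ss = 17/30.

17/30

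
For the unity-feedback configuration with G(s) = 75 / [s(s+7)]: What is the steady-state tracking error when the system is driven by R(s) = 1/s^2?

The open loop has one pole at the origin → type 1 system.
K_v = lim_{s→0} s·G(s) = 75 / (7) = 75/7.
e_ss = 1/K_v = 1/(75/7) = 7/75.

7/75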